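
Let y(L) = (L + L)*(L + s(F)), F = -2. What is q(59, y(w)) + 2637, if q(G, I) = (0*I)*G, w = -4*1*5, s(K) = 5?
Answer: 2637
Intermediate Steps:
w = -20 (w = -4*5 = -20)
y(L) = 2*L*(5 + L) (y(L) = (L + L)*(L + 5) = (2*L)*(5 + L) = 2*L*(5 + L))
q(G, I) = 0 (q(G, I) = 0*G = 0)
q(59, y(w)) + 2637 = 0 + 2637 = 2637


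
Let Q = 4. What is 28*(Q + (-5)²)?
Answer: 812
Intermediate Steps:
28*(Q + (-5)²) = 28*(4 + (-5)²) = 28*(4 + 25) = 28*29 = 812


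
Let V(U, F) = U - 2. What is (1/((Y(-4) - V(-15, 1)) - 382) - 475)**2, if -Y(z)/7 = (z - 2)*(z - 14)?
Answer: 283530690576/1256641 ≈ 2.2563e+5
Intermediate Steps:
V(U, F) = -2 + U
Y(z) = -7*(-14 + z)*(-2 + z) (Y(z) = -7*(z - 2)*(z - 14) = -7*(-2 + z)*(-14 + z) = -7*(-14 + z)*(-2 + z))
(1/((Y(-4) - V(-15, 1)) - 382) - 475)**2 = (1/(((-196 - 7*(-4)**2 + 112*(-4)) - (-2 - 15)) - 382) - 475)**2 = (1/(((-196 - 7*16 - 448) - 1*(-17)) - 382) - 475)**2 = (1/(((-196 - 112 - 448) + 17) - 382) - 475)**2 = (1/((-756 + 17) - 382) - 475)**2 = (1/(-739 - 382) - 475)**2 = (1/(-1121) - 475)**2 = (-1/1121 - 475)**2 = (-532476/1121)**2 = 283530690576/1256641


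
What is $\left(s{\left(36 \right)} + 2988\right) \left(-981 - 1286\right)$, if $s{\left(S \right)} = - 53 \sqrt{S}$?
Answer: $-6052890$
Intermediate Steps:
$\left(s{\left(36 \right)} + 2988\right) \left(-981 - 1286\right) = \left(- 53 \sqrt{36} + 2988\right) \left(-981 - 1286\right) = \left(\left(-53\right) 6 + 2988\right) \left(-2267\right) = \left(-318 + 2988\right) \left(-2267\right) = 2670 \left(-2267\right) = -6052890$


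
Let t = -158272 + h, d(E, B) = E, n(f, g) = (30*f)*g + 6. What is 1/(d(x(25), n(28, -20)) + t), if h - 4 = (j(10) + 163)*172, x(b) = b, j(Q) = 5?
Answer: -1/129347 ≈ -7.7311e-6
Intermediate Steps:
n(f, g) = 6 + 30*f*g (n(f, g) = 30*f*g + 6 = 6 + 30*f*g)
h = 28900 (h = 4 + (5 + 163)*172 = 4 + 168*172 = 4 + 28896 = 28900)
t = -129372 (t = -158272 + 28900 = -129372)
1/(d(x(25), n(28, -20)) + t) = 1/(25 - 129372) = 1/(-129347) = -1/129347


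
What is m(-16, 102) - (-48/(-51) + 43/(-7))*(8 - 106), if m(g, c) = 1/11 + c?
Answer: -76235/187 ≈ -407.67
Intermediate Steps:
m(g, c) = 1/11 + c
m(-16, 102) - (-48/(-51) + 43/(-7))*(8 - 106) = (1/11 + 102) - (-48/(-51) + 43/(-7))*(8 - 106) = 1123/11 - (-48*(-1/51) + 43*(-⅐))*(-98) = 1123/11 - (16/17 - 43/7)*(-98) = 1123/11 - (-619)*(-98)/119 = 1123/11 - 1*8666/17 = 1123/11 - 8666/17 = -76235/187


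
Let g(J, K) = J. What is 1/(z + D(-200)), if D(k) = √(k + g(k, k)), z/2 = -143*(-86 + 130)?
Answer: -1573/19794682 - 5*I/39589364 ≈ -7.9466e-5 - 1.263e-7*I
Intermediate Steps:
z = -12584 (z = 2*(-143*(-86 + 130)) = 2*(-143*44) = 2*(-6292) = -12584)
D(k) = √2*√k (D(k) = √(k + k) = √(2*k) = √2*√k)
1/(z + D(-200)) = 1/(-12584 + √2*√(-200)) = 1/(-12584 + √2*(10*I*√2)) = 1/(-12584 + 20*I) = (-12584 - 20*I)/158357456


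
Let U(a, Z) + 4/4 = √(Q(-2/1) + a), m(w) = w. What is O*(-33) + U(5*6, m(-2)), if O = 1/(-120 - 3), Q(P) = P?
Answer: -30/41 + 2*√7 ≈ 4.5598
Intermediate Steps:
O = -1/123 (O = 1/(-123) = -1/123 ≈ -0.0081301)
U(a, Z) = -1 + √(-2 + a) (U(a, Z) = -1 + √(-2/1 + a) = -1 + √(-2*1 + a) = -1 + √(-2 + a))
O*(-33) + U(5*6, m(-2)) = -1/123*(-33) + (-1 + √(-2 + 5*6)) = 11/41 + (-1 + √(-2 + 30)) = 11/41 + (-1 + √28) = 11/41 + (-1 + 2*√7) = -30/41 + 2*√7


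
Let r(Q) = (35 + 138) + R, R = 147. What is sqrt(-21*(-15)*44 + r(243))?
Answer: 2*sqrt(3545) ≈ 119.08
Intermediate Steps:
r(Q) = 320 (r(Q) = (35 + 138) + 147 = 173 + 147 = 320)
sqrt(-21*(-15)*44 + r(243)) = sqrt(-21*(-15)*44 + 320) = sqrt(315*44 + 320) = sqrt(13860 + 320) = sqrt(14180) = 2*sqrt(3545)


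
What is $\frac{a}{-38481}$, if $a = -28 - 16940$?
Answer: $\frac{56}{127} \approx 0.44094$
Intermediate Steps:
$a = -16968$ ($a = -28 - 16940 = -16968$)
$\frac{a}{-38481} = - \frac{16968}{-38481} = \left(-16968\right) \left(- \frac{1}{38481}\right) = \frac{56}{127}$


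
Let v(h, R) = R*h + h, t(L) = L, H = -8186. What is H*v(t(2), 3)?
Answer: -65488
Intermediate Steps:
v(h, R) = h + R*h
H*v(t(2), 3) = -16372*(1 + 3) = -16372*4 = -8186*8 = -65488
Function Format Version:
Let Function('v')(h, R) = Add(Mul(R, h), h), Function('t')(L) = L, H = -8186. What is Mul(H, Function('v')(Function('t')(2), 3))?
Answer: -65488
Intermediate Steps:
Function('v')(h, R) = Add(h, Mul(R, h))
Mul(H, Function('v')(Function('t')(2), 3)) = Mul(-8186, Mul(2, Add(1, 3))) = Mul(-8186, Mul(2, 4)) = Mul(-8186, 8) = -65488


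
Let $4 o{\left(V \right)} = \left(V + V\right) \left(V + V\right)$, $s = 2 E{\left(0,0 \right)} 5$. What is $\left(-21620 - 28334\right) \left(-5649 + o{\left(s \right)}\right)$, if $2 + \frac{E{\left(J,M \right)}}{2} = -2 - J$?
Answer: $-37515454$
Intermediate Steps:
$E{\left(J,M \right)} = -8 - 2 J$ ($E{\left(J,M \right)} = -4 + 2 \left(-2 - J\right) = -4 - \left(4 + 2 J\right) = -8 - 2 J$)
$s = -80$ ($s = 2 \left(-8 - 0\right) 5 = 2 \left(-8 + 0\right) 5 = 2 \left(-8\right) 5 = \left(-16\right) 5 = -80$)
$o{\left(V \right)} = V^{2}$ ($o{\left(V \right)} = \frac{\left(V + V\right) \left(V + V\right)}{4} = \frac{2 V 2 V}{4} = \frac{4 V^{2}}{4} = V^{2}$)
$\left(-21620 - 28334\right) \left(-5649 + o{\left(s \right)}\right) = \left(-21620 - 28334\right) \left(-5649 + \left(-80\right)^{2}\right) = - 49954 \left(-5649 + 6400\right) = \left(-49954\right) 751 = -37515454$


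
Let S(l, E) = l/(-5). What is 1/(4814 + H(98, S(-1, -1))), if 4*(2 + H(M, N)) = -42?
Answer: 2/9603 ≈ 0.00020827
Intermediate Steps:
S(l, E) = -l/5 (S(l, E) = l*(-⅕) = -l/5)
H(M, N) = -25/2 (H(M, N) = -2 + (¼)*(-42) = -2 - 21/2 = -25/2)
1/(4814 + H(98, S(-1, -1))) = 1/(4814 - 25/2) = 1/(9603/2) = 2/9603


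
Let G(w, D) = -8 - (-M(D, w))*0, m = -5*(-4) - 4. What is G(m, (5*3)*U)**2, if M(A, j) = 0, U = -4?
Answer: 64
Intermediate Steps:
m = 16 (m = 20 - 4 = 16)
G(w, D) = -8 (G(w, D) = -8 - (-1*0)*0 = -8 - 0*0 = -8 - 1*0 = -8 + 0 = -8)
G(m, (5*3)*U)**2 = (-8)**2 = 64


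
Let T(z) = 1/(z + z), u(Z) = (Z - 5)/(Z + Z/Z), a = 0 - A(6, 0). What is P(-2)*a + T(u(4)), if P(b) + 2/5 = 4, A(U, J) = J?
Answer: -5/2 ≈ -2.5000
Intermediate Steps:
a = 0 (a = 0 - 1*0 = 0 + 0 = 0)
u(Z) = (-5 + Z)/(1 + Z) (u(Z) = (-5 + Z)/(Z + 1) = (-5 + Z)/(1 + Z))
T(z) = 1/(2*z)
P(b) = 18/5 (P(b) = -⅖ + 4 = 18/5)
P(-2)*a + T(u(4)) = (18/5)*0 + 1/(2*(((-5 + 4)/(1 + 4)))) = 0 + 1/(2*((-1/5))) = 0 + 1/(2*(((⅕)*(-1)))) = 0 + 1/(2*(-⅕)) = 0 + (½)*(-5) = 0 - 5/2 = -5/2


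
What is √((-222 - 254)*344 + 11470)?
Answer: I*√152274 ≈ 390.22*I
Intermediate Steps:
√((-222 - 254)*344 + 11470) = √(-476*344 + 11470) = √(-163744 + 11470) = √(-152274) = I*√152274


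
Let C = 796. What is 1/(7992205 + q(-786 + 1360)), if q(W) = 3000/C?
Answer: 199/1590449545 ≈ 1.2512e-7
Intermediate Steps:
q(W) = 750/199 (q(W) = 3000/796 = 3000*(1/796) = 750/199)
1/(7992205 + q(-786 + 1360)) = 1/(7992205 + 750/199) = 1/(1590449545/199) = 199/1590449545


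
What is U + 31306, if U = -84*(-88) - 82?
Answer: 38616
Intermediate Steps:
U = 7310 (U = 7392 - 82 = 7310)
U + 31306 = 7310 + 31306 = 38616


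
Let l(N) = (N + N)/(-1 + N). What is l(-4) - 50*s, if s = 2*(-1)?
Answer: 508/5 ≈ 101.60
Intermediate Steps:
l(N) = 2*N/(-1 + N) (l(N) = (2*N)/(-1 + N) = 2*N/(-1 + N))
s = -2
l(-4) - 50*s = 2*(-4)/(-1 - 4) - 50*(-2) = 2*(-4)/(-5) + 100 = 2*(-4)*(-⅕) + 100 = 8/5 + 100 = 508/5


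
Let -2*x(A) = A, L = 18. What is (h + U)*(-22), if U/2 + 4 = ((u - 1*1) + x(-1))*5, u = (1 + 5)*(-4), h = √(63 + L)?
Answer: 5368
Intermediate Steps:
x(A) = -A/2
h = 9 (h = √(63 + 18) = √81 = 9)
u = -24 (u = 6*(-4) = -24)
U = -253 (U = -8 + 2*(((-24 - 1*1) - ½*(-1))*5) = -8 + 2*(((-24 - 1) + ½)*5) = -8 + 2*((-25 + ½)*5) = -8 + 2*(-49/2*5) = -8 + 2*(-245/2) = -8 - 245 = -253)
(h + U)*(-22) = (9 - 253)*(-22) = -244*(-22) = 5368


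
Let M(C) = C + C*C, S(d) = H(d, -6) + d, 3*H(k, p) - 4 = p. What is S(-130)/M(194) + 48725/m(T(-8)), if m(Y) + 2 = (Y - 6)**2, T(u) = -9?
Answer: 2764856417/12654135 ≈ 218.49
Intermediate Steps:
H(k, p) = 4/3 + p/3
m(Y) = -2 + (-6 + Y)**2 (m(Y) = -2 + (Y - 6)**2 = -2 + (-6 + Y)**2)
S(d) = -2/3 + d (S(d) = (4/3 + (1/3)*(-6)) + d = (4/3 - 2) + d = -2/3 + d)
M(C) = C + C**2
S(-130)/M(194) + 48725/m(T(-8)) = (-2/3 - 130)/((194*(1 + 194))) + 48725/(-2 + (-6 - 9)**2) = -392/(3*(194*195)) + 48725/(-2 + (-15)**2) = -392/3/37830 + 48725/(-2 + 225) = -392/3*1/37830 + 48725/223 = -196/56745 + 48725*(1/223) = -196/56745 + 48725/223 = 2764856417/12654135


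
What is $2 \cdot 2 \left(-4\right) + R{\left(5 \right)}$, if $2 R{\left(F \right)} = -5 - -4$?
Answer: $- \frac{33}{2} \approx -16.5$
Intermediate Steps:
$R{\left(F \right)} = - \frac{1}{2}$ ($R{\left(F \right)} = \frac{-5 - -4}{2} = \frac{-5 + 4}{2} = \frac{1}{2} \left(-1\right) = - \frac{1}{2}$)
$2 \cdot 2 \left(-4\right) + R{\left(5 \right)} = 2 \cdot 2 \left(-4\right) - \frac{1}{2} = 4 \left(-4\right) - \frac{1}{2} = -16 - \frac{1}{2} = - \frac{33}{2}$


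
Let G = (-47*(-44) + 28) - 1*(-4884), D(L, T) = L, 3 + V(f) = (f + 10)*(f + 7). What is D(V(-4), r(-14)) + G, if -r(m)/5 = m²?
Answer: 6995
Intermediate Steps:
V(f) = -3 + (7 + f)*(10 + f) (V(f) = -3 + (f + 10)*(f + 7) = -3 + (10 + f)*(7 + f) = -3 + (7 + f)*(10 + f))
r(m) = -5*m²
G = 6980 (G = (2068 + 28) + 4884 = 2096 + 4884 = 6980)
D(V(-4), r(-14)) + G = (67 + (-4)² + 17*(-4)) + 6980 = (67 + 16 - 68) + 6980 = 15 + 6980 = 6995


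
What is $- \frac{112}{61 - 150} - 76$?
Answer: $- \frac{6652}{89} \approx -74.742$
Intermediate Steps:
$- \frac{112}{61 - 150} - 76 = - \frac{112}{-89} - 76 = \left(-112\right) \left(- \frac{1}{89}\right) - 76 = \frac{112}{89} - 76 = - \frac{6652}{89}$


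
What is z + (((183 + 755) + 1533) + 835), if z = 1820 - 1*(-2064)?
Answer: 7190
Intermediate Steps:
z = 3884 (z = 1820 + 2064 = 3884)
z + (((183 + 755) + 1533) + 835) = 3884 + (((183 + 755) + 1533) + 835) = 3884 + ((938 + 1533) + 835) = 3884 + (2471 + 835) = 3884 + 3306 = 7190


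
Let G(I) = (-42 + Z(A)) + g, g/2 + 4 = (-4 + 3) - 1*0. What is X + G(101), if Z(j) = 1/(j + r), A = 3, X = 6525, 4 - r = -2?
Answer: 58258/9 ≈ 6473.1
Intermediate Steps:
r = 6 (r = 4 - 1*(-2) = 4 + 2 = 6)
g = -10 (g = -8 + 2*((-4 + 3) - 1*0) = -8 + 2*(-1 + 0) = -8 + 2*(-1) = -8 - 2 = -10)
Z(j) = 1/(6 + j) (Z(j) = 1/(j + 6) = 1/(6 + j))
G(I) = -467/9 (G(I) = (-42 + 1/(6 + 3)) - 10 = (-42 + 1/9) - 10 = (-42 + ⅑) - 10 = -377/9 - 10 = -467/9)
X + G(101) = 6525 - 467/9 = 58258/9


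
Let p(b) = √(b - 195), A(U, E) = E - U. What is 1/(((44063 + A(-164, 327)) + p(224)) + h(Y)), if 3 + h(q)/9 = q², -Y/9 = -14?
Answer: 187411/35122882892 - √29/35122882892 ≈ 5.3357e-6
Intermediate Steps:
Y = 126 (Y = -9*(-14) = 126)
p(b) = √(-195 + b)
h(q) = -27 + 9*q²
1/(((44063 + A(-164, 327)) + p(224)) + h(Y)) = 1/(((44063 + (327 - 1*(-164))) + √(-195 + 224)) + (-27 + 9*126²)) = 1/(((44063 + (327 + 164)) + √29) + (-27 + 9*15876)) = 1/(((44063 + 491) + √29) + (-27 + 142884)) = 1/((44554 + √29) + 142857) = 1/(187411 + √29)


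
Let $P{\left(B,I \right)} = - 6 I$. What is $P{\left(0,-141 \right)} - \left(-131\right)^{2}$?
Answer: $-16315$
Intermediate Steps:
$P{\left(0,-141 \right)} - \left(-131\right)^{2} = \left(-6\right) \left(-141\right) - \left(-131\right)^{2} = 846 - 17161 = -16315$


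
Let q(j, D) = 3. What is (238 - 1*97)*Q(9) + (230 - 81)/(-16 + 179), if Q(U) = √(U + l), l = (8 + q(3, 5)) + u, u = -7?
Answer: 149/163 + 141*√13 ≈ 509.30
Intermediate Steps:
l = 4 (l = (8 + 3) - 7 = 11 - 7 = 4)
Q(U) = √(4 + U) (Q(U) = √(U + 4) = √(4 + U))
(238 - 1*97)*Q(9) + (230 - 81)/(-16 + 179) = (238 - 1*97)*√(4 + 9) + (230 - 81)/(-16 + 179) = (238 - 97)*√13 + 149/163 = 141*√13 + 149*(1/163) = 141*√13 + 149/163 = 149/163 + 141*√13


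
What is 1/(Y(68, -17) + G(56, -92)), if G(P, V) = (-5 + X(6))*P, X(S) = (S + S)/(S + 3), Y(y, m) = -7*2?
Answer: -3/658 ≈ -0.0045593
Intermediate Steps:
Y(y, m) = -14
X(S) = 2*S/(3 + S) (X(S) = (2*S)/(3 + S) = 2*S/(3 + S))
G(P, V) = -11*P/3 (G(P, V) = (-5 + 2*6/(3 + 6))*P = (-5 + 2*6/9)*P = (-5 + 2*6*(⅑))*P = (-5 + 4/3)*P = -11*P/3)
1/(Y(68, -17) + G(56, -92)) = 1/(-14 - 11/3*56) = 1/(-14 - 616/3) = 1/(-658/3) = -3/658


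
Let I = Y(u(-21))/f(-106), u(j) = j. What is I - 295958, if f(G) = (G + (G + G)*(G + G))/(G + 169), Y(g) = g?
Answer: -1474462903/4982 ≈ -2.9596e+5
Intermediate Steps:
f(G) = (G + 4*G**2)/(169 + G) (f(G) = (G + (2*G)*(2*G))/(169 + G) = (G + 4*G**2)/(169 + G))
I = -147/4982 (I = -21*(-(169 - 106)/(106*(1 + 4*(-106)))) = -21*(-63/(106*(1 - 424))) = -21/((-106*1/63*(-423))) = -21/4982/7 = -21*7/4982 = -147/4982 ≈ -0.029506)
I - 295958 = -147/4982 - 295958 = -1474462903/4982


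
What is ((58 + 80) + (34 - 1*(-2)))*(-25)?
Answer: -4350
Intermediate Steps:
((58 + 80) + (34 - 1*(-2)))*(-25) = (138 + (34 + 2))*(-25) = (138 + 36)*(-25) = 174*(-25) = -4350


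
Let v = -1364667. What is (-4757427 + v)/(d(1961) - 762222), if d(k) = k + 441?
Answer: 3061047/379910 ≈ 8.0573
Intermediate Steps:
d(k) = 441 + k
(-4757427 + v)/(d(1961) - 762222) = (-4757427 - 1364667)/((441 + 1961) - 762222) = -6122094/(2402 - 762222) = -6122094/(-759820) = -6122094*(-1/759820) = 3061047/379910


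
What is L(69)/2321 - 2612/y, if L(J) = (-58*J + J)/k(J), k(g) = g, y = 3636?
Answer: -1567426/2109789 ≈ -0.74293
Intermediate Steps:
L(J) = -57 (L(J) = (-58*J + J)/J = (-57*J)/J = -57)
L(69)/2321 - 2612/y = -57/2321 - 2612/3636 = -57*1/2321 - 2612*1/3636 = -57/2321 - 653/909 = -1567426/2109789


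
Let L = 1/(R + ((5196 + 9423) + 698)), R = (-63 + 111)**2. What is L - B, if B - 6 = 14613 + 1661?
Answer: -286869879/17621 ≈ -16280.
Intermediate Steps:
R = 2304 (R = 48**2 = 2304)
L = 1/17621 (L = 1/(2304 + ((5196 + 9423) + 698)) = 1/(2304 + (14619 + 698)) = 1/(2304 + 15317) = 1/17621 ≈ 5.6750e-5)
B = 16280 (B = 6 + (14613 + 1661) = 6 + 16274 = 16280)
L - B = 1/17621 - 1*16280 = 1/17621 - 16280 = -286869879/17621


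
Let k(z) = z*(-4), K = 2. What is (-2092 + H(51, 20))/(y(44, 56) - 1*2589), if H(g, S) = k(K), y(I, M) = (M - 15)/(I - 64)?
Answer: 6000/7403 ≈ 0.81048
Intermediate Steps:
k(z) = -4*z
y(I, M) = (-15 + M)/(-64 + I)
H(g, S) = -8 (H(g, S) = -4*2 = -8)
(-2092 + H(51, 20))/(y(44, 56) - 1*2589) = (-2092 - 8)/((-15 + 56)/(-64 + 44) - 1*2589) = -2100/(41/(-20) - 2589) = -2100/(-1/20*41 - 2589) = -2100/(-41/20 - 2589) = -2100/(-51821/20) = -2100*(-20/51821) = 6000/7403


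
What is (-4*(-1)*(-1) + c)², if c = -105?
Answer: 11881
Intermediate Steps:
(-4*(-1)*(-1) + c)² = (-4*(-1)*(-1) - 105)² = (4*(-1) - 105)² = (-4 - 105)² = (-109)² = 11881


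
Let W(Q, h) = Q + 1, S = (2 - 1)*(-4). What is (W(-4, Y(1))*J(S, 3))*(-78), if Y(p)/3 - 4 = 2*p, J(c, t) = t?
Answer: 702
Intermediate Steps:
S = -4 (S = 1*(-4) = -4)
Y(p) = 12 + 6*p (Y(p) = 12 + 3*(2*p) = 12 + 6*p)
W(Q, h) = 1 + Q
(W(-4, Y(1))*J(S, 3))*(-78) = ((1 - 4)*3)*(-78) = -3*3*(-78) = -9*(-78) = 702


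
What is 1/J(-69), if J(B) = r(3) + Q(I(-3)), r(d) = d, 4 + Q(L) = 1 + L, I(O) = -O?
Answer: 1/3 ≈ 0.33333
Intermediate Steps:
Q(L) = -3 + L (Q(L) = -4 + (1 + L) = -3 + L)
J(B) = 3 (J(B) = 3 + (-3 - 1*(-3)) = 3 + (-3 + 3) = 3 + 0 = 3)
1/J(-69) = 1/3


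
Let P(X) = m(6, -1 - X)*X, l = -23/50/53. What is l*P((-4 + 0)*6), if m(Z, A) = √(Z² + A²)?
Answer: 276*√565/1325 ≈ 4.9513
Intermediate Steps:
l = -23/2650 (l = -23*1/50*(1/53) = -23/50*1/53 = -23/2650 ≈ -0.0086792)
m(Z, A) = √(A² + Z²)
P(X) = X*√(36 + (-1 - X)²) (P(X) = √((-1 - X)² + 6²)*X = √((-1 - X)² + 36)*X = √(36 + (-1 - X)²)*X = X*√(36 + (-1 - X)²))
l*P((-4 + 0)*6) = -23*(-4 + 0)*6*√(36 + (1 + (-4 + 0)*6)²)/2650 = -23*(-4*6)*√(36 + (1 - 4*6)²)/2650 = -(-276)*√(36 + (1 - 24)²)/1325 = -(-276)*√(36 + (-23)²)/1325 = -(-276)*√(36 + 529)/1325 = -(-276)*√565/1325 = 276*√565/1325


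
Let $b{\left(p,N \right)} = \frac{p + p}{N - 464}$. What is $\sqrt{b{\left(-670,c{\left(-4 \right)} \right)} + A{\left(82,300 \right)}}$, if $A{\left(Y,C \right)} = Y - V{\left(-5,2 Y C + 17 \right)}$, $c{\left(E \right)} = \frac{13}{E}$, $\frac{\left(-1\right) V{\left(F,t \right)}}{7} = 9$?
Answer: $\frac{\sqrt{516526185}}{1869} \approx 12.16$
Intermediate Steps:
$V{\left(F,t \right)} = -63$ ($V{\left(F,t \right)} = \left(-7\right) 9 = -63$)
$A{\left(Y,C \right)} = 63 + Y$ ($A{\left(Y,C \right)} = Y - -63 = Y + 63 = 63 + Y$)
$b{\left(p,N \right)} = \frac{2 p}{-464 + N}$
$\sqrt{b{\left(-670,c{\left(-4 \right)} \right)} + A{\left(82,300 \right)}} = \sqrt{2 \left(-670\right) \frac{1}{-464 + \frac{13}{-4}} + \left(63 + 82\right)} = \sqrt{2 \left(-670\right) \frac{1}{-464 + 13 \left(- \frac{1}{4}\right)} + 145} = \sqrt{2 \left(-670\right) \frac{1}{-464 - \frac{13}{4}} + 145} = \sqrt{2 \left(-670\right) \frac{1}{- \frac{1869}{4}} + 145} = \sqrt{2 \left(-670\right) \left(- \frac{4}{1869}\right) + 145} = \sqrt{\frac{5360}{1869} + 145} = \sqrt{\frac{276365}{1869}} = \frac{\sqrt{516526185}}{1869}$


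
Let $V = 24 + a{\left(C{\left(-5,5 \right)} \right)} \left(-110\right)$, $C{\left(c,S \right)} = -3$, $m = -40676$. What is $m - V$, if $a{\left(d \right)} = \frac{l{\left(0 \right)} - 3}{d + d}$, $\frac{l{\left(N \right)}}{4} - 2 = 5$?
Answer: $- \frac{123475}{3} \approx -41158.0$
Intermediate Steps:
$l{\left(N \right)} = 28$ ($l{\left(N \right)} = 8 + 4 \cdot 5 = 8 + 20 = 28$)
$a{\left(d \right)} = \frac{25}{2 d}$ ($a{\left(d \right)} = \frac{28 - 3}{d + d} = \frac{25}{2 d}$)
$V = \frac{1447}{3}$ ($V = 24 + \frac{25}{2 \left(-3\right)} \left(-110\right) = 24 + \frac{25}{2} \left(- \frac{1}{3}\right) \left(-110\right) = 24 - - \frac{1375}{3} = 24 + \frac{1375}{3} = \frac{1447}{3} \approx 482.33$)
$m - V = -40676 - \frac{1447}{3} = - \frac{123475}{3}$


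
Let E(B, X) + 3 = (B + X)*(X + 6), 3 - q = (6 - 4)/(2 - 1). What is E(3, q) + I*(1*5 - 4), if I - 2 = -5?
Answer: 22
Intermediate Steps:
I = -3 (I = 2 - 5 = -3)
q = 1 (q = 3 - (6 - 4)/(2 - 1) = 3 - 2/1 = 3 - 2 = 1)
E(B, X) = -3 + (6 + X)*(B + X) (E(B, X) = -3 + (B + X)*(X + 6) = -3 + (B + X)*(6 + X) = -3 + (6 + X)*(B + X))
E(3, q) + I*(1*5 - 4) = (-3 + 1**2 + 6*3 + 6*1 + 3*1) - 3*(1*5 - 4) = (-3 + 1 + 18 + 6 + 3) - 3*(5 - 4) = 25 - 3*1 = 25 - 3 = 22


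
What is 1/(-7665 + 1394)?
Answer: -1/6271 ≈ -0.00015946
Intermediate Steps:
1/(-7665 + 1394) = 1/(-6271) = -1/6271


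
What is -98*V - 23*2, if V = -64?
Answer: 6226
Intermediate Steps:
-98*V - 23*2 = -98*(-64) - 23*2 = 6272 - 46 = 6226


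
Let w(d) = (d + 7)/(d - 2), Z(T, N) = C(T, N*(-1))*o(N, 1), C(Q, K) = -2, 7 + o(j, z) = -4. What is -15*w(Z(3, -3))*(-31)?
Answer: 2697/4 ≈ 674.25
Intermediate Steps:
o(j, z) = -11 (o(j, z) = -7 - 4 = -11)
Z(T, N) = 22 (Z(T, N) = -2*(-11) = 22)
w(d) = (7 + d)/(-2 + d)
-15*w(Z(3, -3))*(-31) = -15*(7 + 22)/(-2 + 22)*(-31) = -15*29/20*(-31) = -87/4*(-31) = 2697/4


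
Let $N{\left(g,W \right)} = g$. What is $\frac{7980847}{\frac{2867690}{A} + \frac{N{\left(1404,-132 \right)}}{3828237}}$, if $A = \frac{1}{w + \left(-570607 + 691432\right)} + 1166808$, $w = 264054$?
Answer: $\frac{4573515553769675676374729}{1408635992305298334} \approx 3.2468 \cdot 10^{6}$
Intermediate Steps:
$A = \frac{449079896233}{384879}$ ($A = \frac{1}{264054 + \left(-570607 + 691432\right)} + 1166808 = \frac{1}{264054 + 120825} + 1166808 = \frac{1}{384879} + 1166808 = \frac{449079896233}{384879} \approx 1.1668 \cdot 10^{6}$)
$\frac{7980847}{\frac{2867690}{A} + \frac{N{\left(1404,-132 \right)}}{3828237}} = \frac{7980847}{\frac{2867690}{\frac{449079896233}{384879}} + \frac{1404}{3828237}} = \frac{7980847}{2867690 \cdot \frac{384879}{449079896233} + 1404 \cdot \frac{1}{3828237}} = \frac{7980847}{\frac{1103713659510}{449079896233} + \frac{468}{1276079}} = \frac{7980847}{\frac{1408635992305298334}{573061424905110407}} = 7980847 \cdot \frac{573061424905110407}{1408635992305298334} = \frac{4573515553769675676374729}{1408635992305298334}$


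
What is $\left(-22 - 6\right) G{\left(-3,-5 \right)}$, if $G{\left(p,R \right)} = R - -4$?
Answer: $28$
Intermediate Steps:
$G{\left(p,R \right)} = 4 + R$ ($G{\left(p,R \right)} = R + 4 = 4 + R$)
$\left(-22 - 6\right) G{\left(-3,-5 \right)} = \left(-22 - 6\right) \left(4 - 5\right) = \left(-28\right) \left(-1\right) = 28$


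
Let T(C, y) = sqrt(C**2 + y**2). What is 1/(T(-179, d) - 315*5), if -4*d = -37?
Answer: -1008/1567039 - 4*sqrt(20561)/7835195 ≈ -0.00071646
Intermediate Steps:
d = 37/4 (d = -1/4*(-37) = 37/4 ≈ 9.2500)
1/(T(-179, d) - 315*5) = 1/(sqrt((-179)**2 + (37/4)**2) - 315*5) = 1/(sqrt(32041 + 1369/16) - 1575) = 1/(sqrt(514025/16) - 1575) = 1/(5*sqrt(20561)/4 - 1575) = 1/(-1575 + 5*sqrt(20561)/4)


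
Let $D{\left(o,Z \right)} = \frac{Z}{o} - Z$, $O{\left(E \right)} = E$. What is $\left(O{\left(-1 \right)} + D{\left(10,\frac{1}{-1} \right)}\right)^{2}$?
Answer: $\frac{1}{100} \approx 0.01$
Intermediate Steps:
$D{\left(o,Z \right)} = - Z + \frac{Z}{o}$
$\left(O{\left(-1 \right)} + D{\left(10,\frac{1}{-1} \right)}\right)^{2} = \left(-1 + \left(- \frac{1}{-1} + \frac{1}{\left(-1\right) 10}\right)\right)^{2} = \left(-1 - - \frac{9}{10}\right)^{2} = \left(-1 + \left(1 - \frac{1}{10}\right)\right)^{2} = \left(-1 + \frac{9}{10}\right)^{2} = \left(- \frac{1}{10}\right)^{2} = \frac{1}{100}$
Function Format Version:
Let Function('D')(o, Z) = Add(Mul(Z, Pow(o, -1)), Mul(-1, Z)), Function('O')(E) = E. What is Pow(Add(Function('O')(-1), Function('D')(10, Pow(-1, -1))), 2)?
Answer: Rational(1, 100) ≈ 0.010000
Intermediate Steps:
Function('D')(o, Z) = Add(Mul(-1, Z), Mul(Z, Pow(o, -1)))
Pow(Add(Function('O')(-1), Function('D')(10, Pow(-1, -1))), 2) = Pow(Add(-1, Add(Mul(-1, Pow(-1, -1)), Mul(Pow(-1, -1), Pow(10, -1)))), 2) = Pow(Add(-1, Add(Mul(-1, -1), Mul(-1, Rational(1, 10)))), 2) = Pow(Add(-1, Add(1, Rational(-1, 10))), 2) = Pow(Add(-1, Rational(9, 10)), 2) = Pow(Rational(-1, 10), 2) = Rational(1, 100)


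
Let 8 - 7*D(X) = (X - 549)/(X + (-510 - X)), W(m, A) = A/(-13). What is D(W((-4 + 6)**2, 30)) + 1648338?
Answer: 25499804151/15470 ≈ 1.6483e+6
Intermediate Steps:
W(m, A) = -A/13 (W(m, A) = A*(-1/13) = -A/13)
D(X) = 1177/1190 + X/3570 (D(X) = 8/7 - (X - 549)/(7*(X + (-510 - X))) = 8/7 - (-549 + X)/(7*(-510)) = 8/7 - (-549 + X)*(-1)/(7*510) = 8/7 - (183/170 - X/510)/7 = 8/7 + (-183/1190 + X/3570) = 1177/1190 + X/3570)
D(W((-4 + 6)**2, 30)) + 1648338 = (1177/1190 + (-1/13*30)/3570) + 1648338 = (1177/1190 + (1/3570)*(-30/13)) + 1648338 = (1177/1190 - 1/1547) + 1648338 = 15291/15470 + 1648338 = 25499804151/15470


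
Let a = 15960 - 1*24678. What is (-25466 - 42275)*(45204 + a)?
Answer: -2471598126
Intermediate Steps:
a = -8718 (a = 15960 - 24678 = -8718)
(-25466 - 42275)*(45204 + a) = (-25466 - 42275)*(45204 - 8718) = -67741*36486 = -2471598126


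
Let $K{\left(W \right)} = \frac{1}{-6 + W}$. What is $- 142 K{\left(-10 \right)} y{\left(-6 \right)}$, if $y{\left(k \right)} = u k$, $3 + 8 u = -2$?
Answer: $\frac{1065}{32} \approx 33.281$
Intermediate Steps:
$u = - \frac{5}{8}$ ($u = - \frac{3}{8} + \frac{1}{8} \left(-2\right) = - \frac{3}{8} - \frac{1}{4} = - \frac{5}{8} \approx -0.625$)
$y{\left(k \right)} = - \frac{5 k}{8}$
$- 142 K{\left(-10 \right)} y{\left(-6 \right)} = - \frac{142}{-6 - 10} \left(\left(- \frac{5}{8}\right) \left(-6\right)\right) = - \frac{142}{-16} \cdot \frac{15}{4} = \left(-142\right) \left(- \frac{1}{16}\right) \frac{15}{4} = \frac{71}{8} \cdot \frac{15}{4} = \frac{1065}{32}$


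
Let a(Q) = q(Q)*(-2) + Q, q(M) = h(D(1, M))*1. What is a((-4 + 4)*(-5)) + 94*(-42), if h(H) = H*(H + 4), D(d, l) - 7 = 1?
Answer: -4140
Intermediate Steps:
D(d, l) = 8 (D(d, l) = 7 + 1 = 8)
h(H) = H*(4 + H)
q(M) = 96 (q(M) = (8*(4 + 8))*1 = (8*12)*1 = 96*1 = 96)
a(Q) = -192 + Q (a(Q) = 96*(-2) + Q = -192 + Q)
a((-4 + 4)*(-5)) + 94*(-42) = (-192 + (-4 + 4)*(-5)) + 94*(-42) = (-192 + 0*(-5)) - 3948 = (-192 + 0) - 3948 = -192 - 3948 = -4140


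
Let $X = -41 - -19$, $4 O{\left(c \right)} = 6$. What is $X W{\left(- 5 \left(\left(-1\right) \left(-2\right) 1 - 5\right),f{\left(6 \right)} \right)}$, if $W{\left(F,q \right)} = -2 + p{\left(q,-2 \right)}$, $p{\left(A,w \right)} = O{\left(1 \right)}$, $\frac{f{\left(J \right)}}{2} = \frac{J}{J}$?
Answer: $11$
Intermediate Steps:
$O{\left(c \right)} = \frac{3}{2}$ ($O{\left(c \right)} = \frac{1}{4} \cdot 6 = \frac{3}{2}$)
$f{\left(J \right)} = 2$ ($f{\left(J \right)} = 2 \frac{J}{J} = 2 \cdot 1 = 2$)
$p{\left(A,w \right)} = \frac{3}{2}$
$X = -22$ ($X = -41 + 19 = -22$)
$W{\left(F,q \right)} = - \frac{1}{2}$ ($W{\left(F,q \right)} = -2 + \frac{3}{2} = - \frac{1}{2}$)
$X W{\left(- 5 \left(\left(-1\right) \left(-2\right) 1 - 5\right),f{\left(6 \right)} \right)} = \left(-22\right) \left(- \frac{1}{2}\right) = 11$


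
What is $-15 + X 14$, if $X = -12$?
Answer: $-183$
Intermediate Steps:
$-15 + X 14 = -15 - 168 = -183$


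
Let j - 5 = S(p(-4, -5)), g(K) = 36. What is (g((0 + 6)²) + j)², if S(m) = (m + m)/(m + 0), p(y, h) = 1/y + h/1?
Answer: 1849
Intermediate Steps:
p(y, h) = h + 1/y (p(y, h) = 1/y + h*1 = 1/y + h = h + 1/y)
S(m) = 2 (S(m) = (2*m)/m = 2)
j = 7 (j = 5 + 2 = 7)
(g((0 + 6)²) + j)² = (36 + 7)² = 43² = 1849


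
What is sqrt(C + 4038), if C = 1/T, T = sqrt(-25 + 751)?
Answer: sqrt(17589528 + 66*sqrt(6))/66 ≈ 63.546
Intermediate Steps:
T = 11*sqrt(6) (T = sqrt(726) = 11*sqrt(6) ≈ 26.944)
C = sqrt(6)/66 (C = 1/(11*sqrt(6)) = sqrt(6)/66 ≈ 0.037113)
sqrt(C + 4038) = sqrt(sqrt(6)/66 + 4038) = sqrt(4038 + sqrt(6)/66)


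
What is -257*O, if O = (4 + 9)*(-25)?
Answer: 83525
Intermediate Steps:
O = -325 (O = 13*(-25) = -325)
-257*O = -257*(-325) = 83525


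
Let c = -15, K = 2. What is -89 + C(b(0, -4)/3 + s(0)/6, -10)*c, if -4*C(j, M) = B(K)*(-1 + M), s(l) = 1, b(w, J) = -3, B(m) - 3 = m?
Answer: -1181/4 ≈ -295.25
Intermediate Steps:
B(m) = 3 + m
C(j, M) = 5/4 - 5*M/4 (C(j, M) = -(3 + 2)*(-1 + M)/4 = -5*(-1 + M)/4 = -(-5 + 5*M)/4 = 5/4 - 5*M/4)
-89 + C(b(0, -4)/3 + s(0)/6, -10)*c = -89 + (5/4 - 5/4*(-10))*(-15) = -89 + (5/4 + 25/2)*(-15) = -89 + (55/4)*(-15) = -89 - 825/4 = -1181/4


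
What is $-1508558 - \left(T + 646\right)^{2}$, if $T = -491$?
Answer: $-1532583$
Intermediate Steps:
$-1508558 - \left(T + 646\right)^{2} = -1508558 - \left(-491 + 646\right)^{2} = -1508558 - 155^{2} = -1508558 - 24025 = -1532583$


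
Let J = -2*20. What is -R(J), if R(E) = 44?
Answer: -44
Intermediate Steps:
J = -40
-R(J) = -1*44 = -44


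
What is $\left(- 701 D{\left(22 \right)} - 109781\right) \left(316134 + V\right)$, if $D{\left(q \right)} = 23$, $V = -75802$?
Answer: $-30258760128$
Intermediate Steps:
$\left(- 701 D{\left(22 \right)} - 109781\right) \left(316134 + V\right) = \left(\left(-701\right) 23 - 109781\right) \left(316134 - 75802\right) = \left(-16123 - 109781\right) 240332 = \left(-125904\right) 240332 = -30258760128$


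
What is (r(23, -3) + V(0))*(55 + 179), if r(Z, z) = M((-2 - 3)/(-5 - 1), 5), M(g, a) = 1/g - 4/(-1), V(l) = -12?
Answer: -7956/5 ≈ -1591.2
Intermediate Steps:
M(g, a) = 4 + 1/g (M(g, a) = 1/g - 4*(-1) = 1/g + 4 = 4 + 1/g)
r(Z, z) = 26/5 (r(Z, z) = 4 + 1/((-2 - 3)/(-5 - 1)) = 4 + 1/(-5/(-6)) = 4 + 1/(-5*(-⅙)) = 4 + 1/(⅚) = 4 + 6/5 = 26/5)
(r(23, -3) + V(0))*(55 + 179) = (26/5 - 12)*(55 + 179) = -34/5*234 = -7956/5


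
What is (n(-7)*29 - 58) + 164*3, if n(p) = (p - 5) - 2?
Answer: 28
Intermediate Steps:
n(p) = -7 + p (n(p) = (-5 + p) - 2 = -7 + p)
(n(-7)*29 - 58) + 164*3 = ((-7 - 7)*29 - 58) + 164*3 = (-14*29 - 58) + 492 = (-406 - 58) + 492 = -464 + 492 = 28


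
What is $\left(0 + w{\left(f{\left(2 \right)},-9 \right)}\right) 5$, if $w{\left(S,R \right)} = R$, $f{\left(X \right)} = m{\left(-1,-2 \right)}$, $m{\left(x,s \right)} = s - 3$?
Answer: $-45$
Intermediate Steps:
$m{\left(x,s \right)} = -3 + s$ ($m{\left(x,s \right)} = s - 3 = -3 + s$)
$f{\left(X \right)} = -5$ ($f{\left(X \right)} = -3 - 2 = -5$)
$\left(0 + w{\left(f{\left(2 \right)},-9 \right)}\right) 5 = \left(0 - 9\right) 5 = \left(-9\right) 5 = -45$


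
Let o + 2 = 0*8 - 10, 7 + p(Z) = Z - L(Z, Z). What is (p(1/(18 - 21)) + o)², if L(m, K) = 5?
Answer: 5329/9 ≈ 592.11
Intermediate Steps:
p(Z) = -12 + Z (p(Z) = -7 + (Z - 1*5) = -7 + (Z - 5) = -7 + (-5 + Z) = -12 + Z)
o = -12 (o = -2 + (0*8 - 10) = -2 + (0 - 10) = -2 - 10 = -12)
(p(1/(18 - 21)) + o)² = ((-12 + 1/(18 - 21)) - 12)² = ((-12 + 1/(-3)) - 12)² = ((-12 - ⅓) - 12)² = (-37/3 - 12)² = (-73/3)² = 5329/9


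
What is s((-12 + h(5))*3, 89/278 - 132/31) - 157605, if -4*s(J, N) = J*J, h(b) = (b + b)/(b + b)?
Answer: -631509/4 ≈ -1.5788e+5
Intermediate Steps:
h(b) = 1 (h(b) = (2*b)/((2*b)) = (2*b)*(1/(2*b)) = 1)
s(J, N) = -J²/4 (s(J, N) = -J*J/4 = -J²/4)
s((-12 + h(5))*3, 89/278 - 132/31) - 157605 = -9*(-12 + 1)²/4 - 157605 = -(-11*3)²/4 - 157605 = -¼*(-33)² - 157605 = -¼*1089 - 157605 = -1089/4 - 157605 = -631509/4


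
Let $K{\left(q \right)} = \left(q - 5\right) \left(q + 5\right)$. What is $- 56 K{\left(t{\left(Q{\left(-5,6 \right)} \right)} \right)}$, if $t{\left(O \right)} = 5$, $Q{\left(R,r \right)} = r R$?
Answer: $0$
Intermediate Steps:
$Q{\left(R,r \right)} = R r$
$K{\left(q \right)} = \left(-5 + q\right) \left(5 + q\right)$
$- 56 K{\left(t{\left(Q{\left(-5,6 \right)} \right)} \right)} = - 56 \left(-25 + 5^{2}\right) = - 56 \left(-25 + 25\right) = \left(-56\right) 0 = 0$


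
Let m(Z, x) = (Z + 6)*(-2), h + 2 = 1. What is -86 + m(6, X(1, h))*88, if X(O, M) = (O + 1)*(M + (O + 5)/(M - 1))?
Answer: -2198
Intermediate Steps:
h = -1 (h = -2 + 1 = -1)
X(O, M) = (1 + O)*(M + (5 + O)/(-1 + M))
m(Z, x) = -12 - 2*Z (m(Z, x) = (6 + Z)*(-2) = -12 - 2*Z)
-86 + m(6, X(1, h))*88 = -86 + (-12 - 2*6)*88 = -86 + (-12 - 12)*88 = -86 - 24*88 = -86 - 2112 = -2198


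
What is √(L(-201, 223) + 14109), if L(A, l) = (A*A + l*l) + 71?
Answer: 3*√11590 ≈ 322.97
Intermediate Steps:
L(A, l) = 71 + A² + l² (L(A, l) = (A² + l²) + 71 = 71 + A² + l²)
√(L(-201, 223) + 14109) = √((71 + (-201)² + 223²) + 14109) = √((71 + 40401 + 49729) + 14109) = √(90201 + 14109) = √104310 = 3*√11590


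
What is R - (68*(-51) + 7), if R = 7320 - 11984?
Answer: -1203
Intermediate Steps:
R = -4664
R - (68*(-51) + 7) = -4664 - (68*(-51) + 7) = -4664 - (-3468 + 7) = -4664 - 1*(-3461) = -4664 + 3461 = -1203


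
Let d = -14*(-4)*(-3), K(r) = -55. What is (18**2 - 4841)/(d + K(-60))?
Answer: 4517/223 ≈ 20.256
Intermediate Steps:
d = -168 (d = 56*(-3) = -168)
(18**2 - 4841)/(d + K(-60)) = (18**2 - 4841)/(-168 - 55) = (324 - 4841)/(-223) = -4517*(-1/223) = 4517/223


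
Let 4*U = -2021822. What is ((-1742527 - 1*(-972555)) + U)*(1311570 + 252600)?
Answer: -1994985432675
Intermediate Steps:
U = -1010911/2 (U = (¼)*(-2021822) = -1010911/2 ≈ -5.0546e+5)
((-1742527 - 1*(-972555)) + U)*(1311570 + 252600) = ((-1742527 - 1*(-972555)) - 1010911/2)*(1311570 + 252600) = ((-1742527 + 972555) - 1010911/2)*1564170 = (-769972 - 1010911/2)*1564170 = -2550855/2*1564170 = -1994985432675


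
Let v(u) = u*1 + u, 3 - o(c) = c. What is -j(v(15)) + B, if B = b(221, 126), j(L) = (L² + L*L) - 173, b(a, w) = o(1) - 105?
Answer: -1730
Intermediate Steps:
o(c) = 3 - c
v(u) = 2*u (v(u) = u + u = 2*u)
b(a, w) = -103 (b(a, w) = (3 - 1*1) - 105 = (3 - 1) - 105 = 2 - 105 = -103)
j(L) = -173 + 2*L² (j(L) = (L² + L²) - 173 = 2*L² - 173 = -173 + 2*L²)
B = -103
-j(v(15)) + B = -(-173 + 2*(2*15)²) - 103 = -(-173 + 2*30²) - 103 = -(-173 + 2*900) - 103 = -(-173 + 1800) - 103 = -1*1627 - 103 = -1627 - 103 = -1730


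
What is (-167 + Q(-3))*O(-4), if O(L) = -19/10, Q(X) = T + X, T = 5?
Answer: 627/2 ≈ 313.50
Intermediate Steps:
Q(X) = 5 + X
O(L) = -19/10 (O(L) = -19*⅒ = -19/10)
(-167 + Q(-3))*O(-4) = (-167 + (5 - 3))*(-19/10) = (-167 + 2)*(-19/10) = -165*(-19/10) = 627/2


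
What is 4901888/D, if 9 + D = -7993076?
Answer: -4901888/7993085 ≈ -0.61327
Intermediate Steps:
D = -7993085 (D = -9 - 7993076 = -7993085)
4901888/D = 4901888/(-7993085) = 4901888*(-1/7993085) = -4901888/7993085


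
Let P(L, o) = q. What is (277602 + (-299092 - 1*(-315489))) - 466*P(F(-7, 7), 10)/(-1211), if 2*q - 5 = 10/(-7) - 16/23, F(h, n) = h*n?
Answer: 57321386908/194971 ≈ 2.9400e+5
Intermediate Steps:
q = 463/322 (q = 5/2 + (10/(-7) - 16/23)/2 = 5/2 + (10*(-⅐) - 16*1/23)/2 = 5/2 + (-10/7 - 16/23)/2 = 5/2 + (½)*(-342/161) = 5/2 - 171/161 = 463/322 ≈ 1.4379)
P(L, o) = 463/322
(277602 + (-299092 - 1*(-315489))) - 466*P(F(-7, 7), 10)/(-1211) = (277602 + (-299092 - 1*(-315489))) - 107879/(161*(-1211)) = (277602 + (-299092 + 315489)) - 107879*(-1)/(161*1211) = (277602 + 16397) - 466*(-463/389942) = 293999 + 107879/194971 = 57321386908/194971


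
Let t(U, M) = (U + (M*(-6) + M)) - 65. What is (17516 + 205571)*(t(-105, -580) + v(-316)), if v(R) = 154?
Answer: 643382908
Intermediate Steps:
t(U, M) = -65 + U - 5*M (t(U, M) = (U + (-6*M + M)) - 65 = (U - 5*M) - 65 = -65 + U - 5*M)
(17516 + 205571)*(t(-105, -580) + v(-316)) = (17516 + 205571)*((-65 - 105 - 5*(-580)) + 154) = 223087*((-65 - 105 + 2900) + 154) = 223087*(2730 + 154) = 223087*2884 = 643382908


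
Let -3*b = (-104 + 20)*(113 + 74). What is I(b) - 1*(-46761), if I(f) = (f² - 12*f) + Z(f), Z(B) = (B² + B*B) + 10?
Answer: 82231027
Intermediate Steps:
b = 5236 (b = -(-104 + 20)*(113 + 74)/3 = -(-28)*187 = -⅓*(-15708) = 5236)
Z(B) = 10 + 2*B² (Z(B) = (B² + B²) + 10 = 2*B² + 10 = 10 + 2*B²)
I(f) = 10 - 12*f + 3*f² (I(f) = (f² - 12*f) + (10 + 2*f²) = 10 - 12*f + 3*f²)
I(b) - 1*(-46761) = (10 - 12*5236 + 3*5236²) - 1*(-46761) = (10 - 62832 + 3*27415696) + 46761 = (10 - 62832 + 82247088) + 46761 = 82184266 + 46761 = 82231027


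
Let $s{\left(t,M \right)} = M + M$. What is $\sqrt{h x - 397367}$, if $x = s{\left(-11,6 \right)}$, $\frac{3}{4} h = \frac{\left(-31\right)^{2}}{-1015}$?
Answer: $\frac{i \sqrt{409393024215}}{1015} \approx 630.38 i$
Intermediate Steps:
$s{\left(t,M \right)} = 2 M$
$h = - \frac{3844}{3045}$ ($h = \frac{4 \frac{\left(-31\right)^{2}}{-1015}}{3} = \frac{4 \cdot 961 \left(- \frac{1}{1015}\right)}{3} = \frac{4}{3} \left(- \frac{961}{1015}\right) = - \frac{3844}{3045} \approx -1.2624$)
$x = 12$ ($x = 2 \cdot 6 = 12$)
$\sqrt{h x - 397367} = \sqrt{\left(- \frac{3844}{3045}\right) 12 - 397367} = \sqrt{- \frac{15376}{1015} - 397367} = \sqrt{- \frac{403342881}{1015}} = \frac{i \sqrt{409393024215}}{1015}$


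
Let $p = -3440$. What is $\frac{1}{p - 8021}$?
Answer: $- \frac{1}{11461} \approx -8.7252 \cdot 10^{-5}$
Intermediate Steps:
$\frac{1}{p - 8021} = \frac{1}{-3440 - 8021} = \frac{1}{-11461} = - \frac{1}{11461}$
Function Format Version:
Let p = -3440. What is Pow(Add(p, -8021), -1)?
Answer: Rational(-1, 11461) ≈ -8.7252e-5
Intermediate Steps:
Pow(Add(p, -8021), -1) = Pow(Add(-3440, -8021), -1) = Pow(-11461, -1) = Rational(-1, 11461)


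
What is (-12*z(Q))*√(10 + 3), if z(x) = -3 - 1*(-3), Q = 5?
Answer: 0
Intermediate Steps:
z(x) = 0 (z(x) = -3 + 3 = 0)
(-12*z(Q))*√(10 + 3) = (-12*0)*√(10 + 3) = 0*√13 = 0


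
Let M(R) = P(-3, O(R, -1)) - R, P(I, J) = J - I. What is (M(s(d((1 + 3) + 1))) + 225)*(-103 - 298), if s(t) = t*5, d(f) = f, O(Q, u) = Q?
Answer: -91428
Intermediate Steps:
s(t) = 5*t
M(R) = 3 (M(R) = (R - 1*(-3)) - R = (R + 3) - R = (3 + R) - R = 3)
(M(s(d((1 + 3) + 1))) + 225)*(-103 - 298) = (3 + 225)*(-103 - 298) = 228*(-401) = -91428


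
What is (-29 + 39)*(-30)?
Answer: -300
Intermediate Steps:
(-29 + 39)*(-30) = 10*(-30) = -300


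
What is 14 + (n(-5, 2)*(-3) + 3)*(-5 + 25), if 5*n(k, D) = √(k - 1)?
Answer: 74 - 12*I*√6 ≈ 74.0 - 29.394*I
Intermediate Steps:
n(k, D) = √(-1 + k)/5 (n(k, D) = √(k - 1)/5 = √(-1 + k)/5)
14 + (n(-5, 2)*(-3) + 3)*(-5 + 25) = 14 + ((√(-1 - 5)/5)*(-3) + 3)*(-5 + 25) = 14 + ((√(-6)/5)*(-3) + 3)*20 = 14 + (((I*√6)/5)*(-3) + 3)*20 = 14 + ((I*√6/5)*(-3) + 3)*20 = 14 + (-3*I*√6/5 + 3)*20 = 14 + (3 - 3*I*√6/5)*20 = 14 + (60 - 12*I*√6) = 74 - 12*I*√6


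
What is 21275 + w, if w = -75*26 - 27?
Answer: 19298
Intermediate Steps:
w = -1977 (w = -1950 - 27 = -1977)
21275 + w = 21275 - 1977 = 19298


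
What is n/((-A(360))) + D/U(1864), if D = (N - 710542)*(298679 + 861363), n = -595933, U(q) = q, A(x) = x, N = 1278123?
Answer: 29628939780479/83880 ≈ 3.5323e+8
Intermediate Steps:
D = 658417798402 (D = (1278123 - 710542)*(298679 + 861363) = 567581*1160042 = 658417798402)
n/((-A(360))) + D/U(1864) = -595933/((-1*360)) + 658417798402/1864 = -595933/(-360) + 658417798402*(1/1864) = -595933*(-1/360) + 329208899201/932 = 595933/360 + 329208899201/932 = 29628939780479/83880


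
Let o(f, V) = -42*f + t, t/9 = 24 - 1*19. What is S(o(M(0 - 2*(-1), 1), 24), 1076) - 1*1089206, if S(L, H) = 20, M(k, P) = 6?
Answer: -1089186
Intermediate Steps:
t = 45 (t = 9*(24 - 1*19) = 9*(24 - 19) = 9*5 = 45)
o(f, V) = 45 - 42*f (o(f, V) = -42*f + 45 = 45 - 42*f)
S(o(M(0 - 2*(-1), 1), 24), 1076) - 1*1089206 = 20 - 1*1089206 = 20 - 1089206 = -1089186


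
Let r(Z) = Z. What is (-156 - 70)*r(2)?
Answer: -452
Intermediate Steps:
(-156 - 70)*r(2) = (-156 - 70)*2 = -226*2 = -452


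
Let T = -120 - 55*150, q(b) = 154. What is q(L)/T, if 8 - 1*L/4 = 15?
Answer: -77/4185 ≈ -0.018399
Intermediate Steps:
L = -28 (L = 32 - 4*15 = 32 - 60 = -28)
T = -8370 (T = -120 - 8250 = -8370)
q(L)/T = 154/(-8370) = 154*(-1/8370) = -77/4185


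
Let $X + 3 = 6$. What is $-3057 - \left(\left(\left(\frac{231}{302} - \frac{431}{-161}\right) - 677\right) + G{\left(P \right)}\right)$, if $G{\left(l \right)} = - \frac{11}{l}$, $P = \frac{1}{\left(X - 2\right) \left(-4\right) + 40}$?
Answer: $- \frac{96633401}{48622} \approx -1987.4$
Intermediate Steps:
$X = 3$ ($X = -3 + 6 = 3$)
$P = \frac{1}{36}$ ($P = \frac{1}{\left(3 - 2\right) \left(-4\right) + 40} = \frac{1}{1 \left(-4\right) + 40} = \frac{1}{-4 + 40} = \frac{1}{36} \approx 0.027778$)
$-3057 - \left(\left(\left(\frac{231}{302} - \frac{431}{-161}\right) - 677\right) + G{\left(P \right)}\right) = -3057 - \left(\left(\left(\frac{231}{302} - \frac{431}{-161}\right) - 677\right) - 11 \frac{1}{\frac{1}{36}}\right) = -3057 - \left(\left(\left(231 \cdot \frac{1}{302} - - \frac{431}{161}\right) - 677\right) - 396\right) = -3057 - \left(\left(\left(\frac{231}{302} + \frac{431}{161}\right) - 677\right) - 396\right) = -3057 - \left(\left(\frac{167353}{48622} - 677\right) - 396\right) = -3057 - \left(- \frac{32749741}{48622} - 396\right) = -3057 - - \frac{52004053}{48622} = -3057 + \frac{52004053}{48622} = - \frac{96633401}{48622}$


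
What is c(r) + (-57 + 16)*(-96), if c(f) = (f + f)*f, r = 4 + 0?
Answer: 3968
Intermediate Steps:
r = 4
c(f) = 2*f² (c(f) = (2*f)*f = 2*f²)
c(r) + (-57 + 16)*(-96) = 2*4² + (-57 + 16)*(-96) = 2*16 - 41*(-96) = 32 + 3936 = 3968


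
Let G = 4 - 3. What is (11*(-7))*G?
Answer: -77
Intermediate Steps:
G = 1
(11*(-7))*G = (11*(-7))*1 = -77*1 = -77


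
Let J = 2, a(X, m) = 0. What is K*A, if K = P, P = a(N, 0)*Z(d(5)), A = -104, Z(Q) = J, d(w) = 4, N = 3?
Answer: 0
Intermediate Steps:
Z(Q) = 2
P = 0 (P = 0*2 = 0)
K = 0
K*A = 0*(-104) = 0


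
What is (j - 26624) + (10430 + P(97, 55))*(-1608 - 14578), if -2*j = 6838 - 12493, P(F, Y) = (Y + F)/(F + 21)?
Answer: -19926025899/118 ≈ -1.6886e+8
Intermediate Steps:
P(F, Y) = (F + Y)/(21 + F)
j = 5655/2 (j = -(6838 - 12493)/2 = -½*(-5655) = 5655/2 ≈ 2827.5)
(j - 26624) + (10430 + P(97, 55))*(-1608 - 14578) = (5655/2 - 26624) + (10430 + (97 + 55)/(21 + 97))*(-1608 - 14578) = -47593/2 + (10430 + 152/118)*(-16186) = -47593/2 + (10430 + (1/118)*152)*(-16186) = -47593/2 + (10430 + 76/59)*(-16186) = -47593/2 + (615446/59)*(-16186) = -47593/2 - 9961608956/59 = -19926025899/118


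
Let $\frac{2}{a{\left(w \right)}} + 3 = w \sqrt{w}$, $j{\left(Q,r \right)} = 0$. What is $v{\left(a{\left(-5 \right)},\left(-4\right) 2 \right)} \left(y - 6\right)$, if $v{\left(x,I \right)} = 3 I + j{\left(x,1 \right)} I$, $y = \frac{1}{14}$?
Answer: $\frac{996}{7} \approx 142.29$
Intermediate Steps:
$y = \frac{1}{14} \approx 0.071429$
$a{\left(w \right)} = \frac{2}{-3 + w^{\frac{3}{2}}}$ ($a{\left(w \right)} = \frac{2}{-3 + w \sqrt{w}} = \frac{2}{-3 + w^{\frac{3}{2}}}$)
$v{\left(x,I \right)} = 3 I$ ($v{\left(x,I \right)} = 3 I + 0 I = 3 I + 0 = 3 I$)
$v{\left(a{\left(-5 \right)},\left(-4\right) 2 \right)} \left(y - 6\right) = 3 \left(\left(-4\right) 2\right) \left(\frac{1}{14} - 6\right) = 3 \left(-8\right) \left(- \frac{83}{14}\right) = \left(-24\right) \left(- \frac{83}{14}\right) = \frac{996}{7}$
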